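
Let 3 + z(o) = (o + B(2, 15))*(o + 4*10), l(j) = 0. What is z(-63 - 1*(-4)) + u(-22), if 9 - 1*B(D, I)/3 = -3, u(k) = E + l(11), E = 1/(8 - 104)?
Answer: 41663/96 ≈ 433.99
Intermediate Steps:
E = -1/96 (E = 1/(-96) = -1/96 ≈ -0.010417)
u(k) = -1/96 (u(k) = -1/96 + 0 = -1/96)
B(D, I) = 36 (B(D, I) = 27 - 3*(-3) = 27 + 9 = 36)
z(o) = -3 + (36 + o)*(40 + o) (z(o) = -3 + (o + 36)*(o + 4*10) = -3 + (36 + o)*(o + 40) = -3 + (36 + o)*(40 + o))
z(-63 - 1*(-4)) + u(-22) = (1437 + (-63 - 1*(-4))² + 76*(-63 - 1*(-4))) - 1/96 = (1437 + (-63 + 4)² + 76*(-63 + 4)) - 1/96 = (1437 + (-59)² + 76*(-59)) - 1/96 = (1437 + 3481 - 4484) - 1/96 = 434 - 1/96 = 41663/96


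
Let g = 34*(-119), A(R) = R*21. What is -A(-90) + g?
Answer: -2156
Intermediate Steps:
A(R) = 21*R
g = -4046
-A(-90) + g = -21*(-90) - 4046 = -1*(-1890) - 4046 = 1890 - 4046 = -2156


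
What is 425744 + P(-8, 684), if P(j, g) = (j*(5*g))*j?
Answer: 644624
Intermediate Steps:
P(j, g) = 5*g*j² (P(j, g) = (5*g*j)*j = 5*g*j²)
425744 + P(-8, 684) = 425744 + 5*684*(-8)² = 425744 + 5*684*64 = 425744 + 218880 = 644624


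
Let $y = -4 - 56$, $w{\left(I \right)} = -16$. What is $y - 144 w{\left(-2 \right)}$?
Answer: $2244$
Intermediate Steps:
$y = -60$ ($y = -4 - 56 = -60$)
$y - 144 w{\left(-2 \right)} = -60 - -2304 = -60 + 2304 = 2244$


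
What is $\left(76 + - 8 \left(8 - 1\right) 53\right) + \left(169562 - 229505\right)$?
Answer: $-62835$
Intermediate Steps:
$\left(76 + - 8 \left(8 - 1\right) 53\right) + \left(169562 - 229505\right) = \left(76 + \left(-8\right) 7 \cdot 53\right) + \left(169562 - 229505\right) = \left(76 - 2968\right) - 59943 = -2892 - 59943 = -62835$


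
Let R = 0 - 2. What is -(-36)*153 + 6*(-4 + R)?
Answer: 5472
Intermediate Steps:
R = -2
-(-36)*153 + 6*(-4 + R) = -(-36)*153 + 6*(-4 - 2) = -36*(-153) + 6*(-6) = 5508 - 36 = 5472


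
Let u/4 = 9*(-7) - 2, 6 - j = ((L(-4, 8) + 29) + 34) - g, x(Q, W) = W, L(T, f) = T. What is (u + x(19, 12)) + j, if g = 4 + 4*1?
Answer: -293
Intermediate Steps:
g = 8 (g = 4 + 4 = 8)
j = -45 (j = 6 - (((-4 + 29) + 34) - 1*8) = 6 - ((25 + 34) - 8) = 6 - (59 - 8) = 6 - 1*51 = 6 - 51 = -45)
u = -260 (u = 4*(9*(-7) - 2) = 4*(-63 - 2) = 4*(-65) = -260)
(u + x(19, 12)) + j = (-260 + 12) - 45 = -248 - 45 = -293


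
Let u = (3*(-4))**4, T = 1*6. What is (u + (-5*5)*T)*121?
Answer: 2490906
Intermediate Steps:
T = 6
u = 20736 (u = (-12)**4 = 20736)
(u + (-5*5)*T)*121 = (20736 - 5*5*6)*121 = (20736 - 25*6)*121 = (20736 - 150)*121 = 20586*121 = 2490906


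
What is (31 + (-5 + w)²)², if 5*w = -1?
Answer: 2105401/625 ≈ 3368.6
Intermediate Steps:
w = -⅕ (w = (⅕)*(-1) = -⅕ ≈ -0.20000)
(31 + (-5 + w)²)² = (31 + (-5 - ⅕)²)² = (31 + (-26/5)²)² = (31 + 676/25)² = (1451/25)² = 2105401/625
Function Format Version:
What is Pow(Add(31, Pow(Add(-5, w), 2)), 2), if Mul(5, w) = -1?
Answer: Rational(2105401, 625) ≈ 3368.6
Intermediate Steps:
w = Rational(-1, 5) (w = Mul(Rational(1, 5), -1) = Rational(-1, 5) ≈ -0.20000)
Pow(Add(31, Pow(Add(-5, w), 2)), 2) = Pow(Add(31, Pow(Add(-5, Rational(-1, 5)), 2)), 2) = Pow(Add(31, Pow(Rational(-26, 5), 2)), 2) = Pow(Add(31, Rational(676, 25)), 2) = Pow(Rational(1451, 25), 2) = Rational(2105401, 625)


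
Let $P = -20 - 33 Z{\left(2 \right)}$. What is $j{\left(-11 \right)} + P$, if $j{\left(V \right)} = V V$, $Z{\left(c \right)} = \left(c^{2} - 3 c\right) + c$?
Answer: $101$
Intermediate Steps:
$Z{\left(c \right)} = c^{2} - 2 c$
$j{\left(V \right)} = V^{2}$
$P = -20$ ($P = -20 - 33 \cdot 2 \left(-2 + 2\right) = -20 - 33 \cdot 2 \cdot 0 = -20 - 0 = -20 + 0 = -20$)
$j{\left(-11 \right)} + P = \left(-11\right)^{2} - 20 = 121 - 20 = 101$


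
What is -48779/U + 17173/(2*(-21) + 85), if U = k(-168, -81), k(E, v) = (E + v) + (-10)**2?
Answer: 4656274/6407 ≈ 726.75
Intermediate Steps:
k(E, v) = 100 + E + v (k(E, v) = (E + v) + 100 = 100 + E + v)
U = -149 (U = 100 - 168 - 81 = -149)
-48779/U + 17173/(2*(-21) + 85) = -48779/(-149) + 17173/(2*(-21) + 85) = -48779*(-1/149) + 17173/(-42 + 85) = 48779/149 + 17173/43 = 4656274/6407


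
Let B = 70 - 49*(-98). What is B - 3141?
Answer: 1731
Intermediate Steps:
B = 4872 (B = 70 + 4802 = 4872)
B - 3141 = 4872 - 3141 = 1731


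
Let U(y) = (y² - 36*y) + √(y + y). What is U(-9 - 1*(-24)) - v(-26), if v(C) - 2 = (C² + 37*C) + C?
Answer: -5 + √30 ≈ 0.47723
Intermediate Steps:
v(C) = 2 + C² + 38*C (v(C) = 2 + ((C² + 37*C) + C) = 2 + (C² + 38*C) = 2 + C² + 38*C)
U(y) = y² - 36*y + √2*√y (U(y) = (y² - 36*y) + √(2*y) = (y² - 36*y) + √2*√y = y² - 36*y + √2*√y)
U(-9 - 1*(-24)) - v(-26) = ((-9 - 1*(-24))² - 36*(-9 - 1*(-24)) + √2*√(-9 - 1*(-24))) - (2 + (-26)² + 38*(-26)) = ((-9 + 24)² - 36*(-9 + 24) + √2*√(-9 + 24)) - (2 + 676 - 988) = (15² - 36*15 + √2*√15) - 1*(-310) = (225 - 540 + √30) + 310 = (-315 + √30) + 310 = -5 + √30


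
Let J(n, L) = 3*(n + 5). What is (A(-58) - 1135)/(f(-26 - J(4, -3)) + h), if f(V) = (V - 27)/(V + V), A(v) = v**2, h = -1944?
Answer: -118137/102992 ≈ -1.1471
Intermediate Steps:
J(n, L) = 15 + 3*n (J(n, L) = 3*(5 + n) = 15 + 3*n)
f(V) = (-27 + V)/(2*V) (f(V) = (-27 + V)/((2*V)) = (-27 + V)*(1/(2*V)) = (-27 + V)/(2*V))
(A(-58) - 1135)/(f(-26 - J(4, -3)) + h) = ((-58)**2 - 1135)/((-27 + (-26 - (15 + 3*4)))/(2*(-26 - (15 + 3*4))) - 1944) = (3364 - 1135)/((-27 + (-26 - (15 + 12)))/(2*(-26 - (15 + 12))) - 1944) = 2229/((-27 + (-26 - 1*27))/(2*(-26 - 1*27)) - 1944) = 2229/((-27 + (-26 - 27))/(2*(-26 - 27)) - 1944) = 2229/((1/2)*(-27 - 53)/(-53) - 1944) = 2229/((1/2)*(-1/53)*(-80) - 1944) = 2229/(40/53 - 1944) = 2229/(-102992/53) = 2229*(-53/102992) = -118137/102992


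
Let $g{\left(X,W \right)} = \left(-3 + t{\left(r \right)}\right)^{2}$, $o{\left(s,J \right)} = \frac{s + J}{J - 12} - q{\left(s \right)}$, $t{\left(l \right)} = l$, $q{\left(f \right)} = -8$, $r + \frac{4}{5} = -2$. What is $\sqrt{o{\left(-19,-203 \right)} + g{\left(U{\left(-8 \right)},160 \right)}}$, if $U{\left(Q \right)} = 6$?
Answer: $\frac{3 \sqrt{219171}}{215} \approx 6.5324$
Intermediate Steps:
$r = - \frac{14}{5}$ ($r = - \frac{4}{5} - 2 = - \frac{14}{5} \approx -2.8$)
$o{\left(s,J \right)} = 8 + \frac{J + s}{-12 + J}$ ($o{\left(s,J \right)} = \frac{s + J}{J - 12} - -8 = \frac{J + s}{-12 + J} + 8 = 8 + \frac{J + s}{-12 + J}$)
$g{\left(X,W \right)} = \frac{841}{25}$ ($g{\left(X,W \right)} = \left(-3 - \frac{14}{5}\right)^{2} = \left(- \frac{29}{5}\right)^{2} = \frac{841}{25}$)
$\sqrt{o{\left(-19,-203 \right)} + g{\left(U{\left(-8 \right)},160 \right)}} = \sqrt{\frac{-96 - 19 + 9 \left(-203\right)}{-12 - 203} + \frac{841}{25}} = \sqrt{\frac{-96 - 19 - 1827}{-215} + \frac{841}{25}} = \sqrt{\left(- \frac{1}{215}\right) \left(-1942\right) + \frac{841}{25}} = \sqrt{\frac{1942}{215} + \frac{841}{25}} = \sqrt{\frac{45873}{1075}} = \frac{3 \sqrt{219171}}{215}$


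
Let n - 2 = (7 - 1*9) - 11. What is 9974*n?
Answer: -109714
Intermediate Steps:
n = -11 (n = 2 + ((7 - 1*9) - 11) = 2 + ((7 - 9) - 11) = 2 + (-2 - 11) = 2 - 13 = -11)
9974*n = 9974*(-11) = -109714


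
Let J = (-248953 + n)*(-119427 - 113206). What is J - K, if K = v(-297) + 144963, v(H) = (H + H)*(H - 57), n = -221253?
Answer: 109385077159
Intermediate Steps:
J = 109385432398 (J = (-248953 - 221253)*(-119427 - 113206) = -470206*(-232633) = 109385432398)
v(H) = 2*H*(-57 + H) (v(H) = (2*H)*(-57 + H) = 2*H*(-57 + H))
K = 355239 (K = 2*(-297)*(-57 - 297) + 144963 = 2*(-297)*(-354) + 144963 = 210276 + 144963 = 355239)
J - K = 109385432398 - 1*355239 = 109385432398 - 355239 = 109385077159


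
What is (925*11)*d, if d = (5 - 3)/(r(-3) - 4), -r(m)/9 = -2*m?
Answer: -10175/29 ≈ -350.86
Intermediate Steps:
r(m) = 18*m (r(m) = -(-18)*m = 18*m)
d = -1/29 (d = (5 - 3)/(18*(-3) - 4) = 2/(-54 - 4) = 2/(-58) = 2*(-1/58) = -1/29 ≈ -0.034483)
(925*11)*d = (925*11)*(-1/29) = 10175*(-1/29) = -10175/29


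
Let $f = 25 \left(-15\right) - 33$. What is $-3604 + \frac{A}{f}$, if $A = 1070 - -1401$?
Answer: $- \frac{1472903}{408} \approx -3610.1$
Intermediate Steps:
$A = 2471$ ($A = 1070 + 1401 = 2471$)
$f = -408$ ($f = -375 - 33 = -408$)
$-3604 + \frac{A}{f} = -3604 + \frac{2471}{-408} = -3604 + 2471 \left(- \frac{1}{408}\right) = -3604 - \frac{2471}{408} = - \frac{1472903}{408}$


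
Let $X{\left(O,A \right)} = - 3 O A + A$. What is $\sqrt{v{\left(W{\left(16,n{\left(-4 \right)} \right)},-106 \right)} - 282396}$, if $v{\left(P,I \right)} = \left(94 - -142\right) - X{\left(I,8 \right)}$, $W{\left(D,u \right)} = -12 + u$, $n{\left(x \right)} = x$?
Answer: $2 i \sqrt{71178} \approx 533.58 i$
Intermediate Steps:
$X{\left(O,A \right)} = A - 3 A O$ ($X{\left(O,A \right)} = - 3 A O + A = A - 3 A O$)
$v{\left(P,I \right)} = 228 + 24 I$ ($v{\left(P,I \right)} = \left(94 - -142\right) - 8 \left(1 - 3 I\right) = \left(94 + 142\right) - \left(8 - 24 I\right) = 236 + \left(-8 + 24 I\right) = 228 + 24 I$)
$\sqrt{v{\left(W{\left(16,n{\left(-4 \right)} \right)},-106 \right)} - 282396} = \sqrt{\left(228 + 24 \left(-106\right)\right) - 282396} = \sqrt{\left(228 - 2544\right) - 282396} = \sqrt{-2316 - 282396} = \sqrt{-284712} = 2 i \sqrt{71178}$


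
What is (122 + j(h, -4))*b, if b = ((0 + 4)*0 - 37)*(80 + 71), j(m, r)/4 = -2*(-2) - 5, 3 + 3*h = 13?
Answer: -659266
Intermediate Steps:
h = 10/3 (h = -1 + (⅓)*13 = -1 + 13/3 = 10/3 ≈ 3.3333)
j(m, r) = -4 (j(m, r) = 4*(-2*(-2) - 5) = 4*(4 - 5) = 4*(-1) = -4)
b = -5587 (b = (4*0 - 37)*151 = (0 - 37)*151 = -37*151 = -5587)
(122 + j(h, -4))*b = (122 - 4)*(-5587) = 118*(-5587) = -659266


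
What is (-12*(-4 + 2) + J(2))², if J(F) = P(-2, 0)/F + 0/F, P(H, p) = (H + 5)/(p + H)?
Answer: 8649/16 ≈ 540.56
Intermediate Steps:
P(H, p) = (5 + H)/(H + p)
J(F) = -3/(2*F) (J(F) = ((5 - 2)/(-2 + 0))/F + 0/F = (3/(-2))/F + 0 = (-½*3)/F + 0 = -3/(2*F) + 0 = -3/(2*F))
(-12*(-4 + 2) + J(2))² = (-12*(-4 + 2) - 3/2/2)² = (-12*(-2) - 3/2*½)² = (24 - ¾)² = (93/4)² = 8649/16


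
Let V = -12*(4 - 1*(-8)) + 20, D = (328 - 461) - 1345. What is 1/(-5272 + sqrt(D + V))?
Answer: -2636/13897793 - 3*I*sqrt(178)/27795586 ≈ -0.00018967 - 1.44e-6*I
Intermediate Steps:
D = -1478 (D = -133 - 1345 = -1478)
V = -124 (V = -12*(4 + 8) + 20 = -12*12 + 20 = -144 + 20 = -124)
1/(-5272 + sqrt(D + V)) = 1/(-5272 + sqrt(-1478 - 124)) = 1/(-5272 + sqrt(-1602)) = 1/(-5272 + 3*I*sqrt(178))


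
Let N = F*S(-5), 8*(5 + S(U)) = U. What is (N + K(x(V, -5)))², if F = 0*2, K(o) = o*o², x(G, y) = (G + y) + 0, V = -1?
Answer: 46656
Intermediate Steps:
x(G, y) = G + y
S(U) = -5 + U/8
K(o) = o³
F = 0
N = 0 (N = 0*(-5 + (⅛)*(-5)) = 0*(-5 - 5/8) = 0*(-45/8) = 0)
(N + K(x(V, -5)))² = (0 + (-1 - 5)³)² = (0 + (-6)³)² = (0 - 216)² = (-216)² = 46656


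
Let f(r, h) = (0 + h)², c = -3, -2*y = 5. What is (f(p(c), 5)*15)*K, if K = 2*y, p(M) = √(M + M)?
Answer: -1875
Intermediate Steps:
y = -5/2 (y = -½*5 = -5/2 ≈ -2.5000)
p(M) = √2*√M (p(M) = √(2*M) = √2*√M)
K = -5 (K = 2*(-5/2) = -5)
f(r, h) = h²
(f(p(c), 5)*15)*K = (5²*15)*(-5) = (25*15)*(-5) = 375*(-5) = -1875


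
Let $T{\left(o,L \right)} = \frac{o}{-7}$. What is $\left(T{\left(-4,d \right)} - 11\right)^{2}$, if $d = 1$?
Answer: $\frac{5329}{49} \approx 108.76$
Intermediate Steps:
$T{\left(o,L \right)} = - \frac{o}{7}$ ($T{\left(o,L \right)} = o \left(- \frac{1}{7}\right) = - \frac{o}{7}$)
$\left(T{\left(-4,d \right)} - 11\right)^{2} = \left(\left(- \frac{1}{7}\right) \left(-4\right) - 11\right)^{2} = \left(\frac{4}{7} - 11\right)^{2} = \left(- \frac{73}{7}\right)^{2} = \frac{5329}{49}$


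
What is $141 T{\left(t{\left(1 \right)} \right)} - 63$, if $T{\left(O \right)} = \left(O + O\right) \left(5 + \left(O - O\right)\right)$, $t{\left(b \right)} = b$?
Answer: $1347$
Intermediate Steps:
$T{\left(O \right)} = 10 O$ ($T{\left(O \right)} = 2 O \left(5 + 0\right) = 2 O 5 = 10 O$)
$141 T{\left(t{\left(1 \right)} \right)} - 63 = 141 \cdot 10 \cdot 1 - 63 = 141 \cdot 10 - 63 = 1410 - 63 = 1347$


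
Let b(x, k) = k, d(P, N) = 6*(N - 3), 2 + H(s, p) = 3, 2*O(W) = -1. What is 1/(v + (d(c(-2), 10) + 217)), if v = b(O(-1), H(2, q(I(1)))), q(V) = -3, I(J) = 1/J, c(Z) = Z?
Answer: 1/260 ≈ 0.0038462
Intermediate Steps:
O(W) = -1/2 (O(W) = (1/2)*(-1) = -1/2)
H(s, p) = 1 (H(s, p) = -2 + 3 = 1)
d(P, N) = -18 + 6*N (d(P, N) = 6*(-3 + N) = -18 + 6*N)
v = 1
1/(v + (d(c(-2), 10) + 217)) = 1/(1 + ((-18 + 6*10) + 217)) = 1/(1 + ((-18 + 60) + 217)) = 1/(1 + (42 + 217)) = 1/(1 + 259) = 1/260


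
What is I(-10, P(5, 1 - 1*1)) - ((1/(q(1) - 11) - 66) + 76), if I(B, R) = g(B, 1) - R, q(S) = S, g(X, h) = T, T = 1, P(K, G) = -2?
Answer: -69/10 ≈ -6.9000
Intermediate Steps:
g(X, h) = 1
I(B, R) = 1 - R
I(-10, P(5, 1 - 1*1)) - ((1/(q(1) - 11) - 66) + 76) = (1 - 1*(-2)) - ((1/(1 - 11) - 66) + 76) = (1 + 2) - ((1/(-10) - 66) + 76) = 3 - ((-1/10 - 66) + 76) = 3 - (-661/10 + 76) = 3 - 1*99/10 = 3 - 99/10 = -69/10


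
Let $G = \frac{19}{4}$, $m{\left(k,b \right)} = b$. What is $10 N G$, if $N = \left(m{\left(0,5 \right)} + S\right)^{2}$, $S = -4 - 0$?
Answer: $\frac{95}{2} \approx 47.5$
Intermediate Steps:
$S = -4$ ($S = -4 + 0 = -4$)
$G = \frac{19}{4}$ ($G = 19 \cdot \frac{1}{4} = \frac{19}{4} \approx 4.75$)
$N = 1$ ($N = \left(5 - 4\right)^{2} = 1^{2} = 1$)
$10 N G = 10 \cdot 1 \cdot \frac{19}{4} = 10 \cdot \frac{19}{4} = \frac{95}{2}$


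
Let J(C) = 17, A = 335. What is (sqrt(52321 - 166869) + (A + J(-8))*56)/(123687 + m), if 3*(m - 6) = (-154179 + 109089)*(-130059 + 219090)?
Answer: -19712/1338012237 - 2*I*sqrt(28637)/1338012237 ≈ -1.4732e-5 - 2.5295e-7*I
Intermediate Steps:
m = -1338135924 (m = 6 + ((-154179 + 109089)*(-130059 + 219090))/3 = 6 + (-45090*89031)/3 = 6 + (1/3)*(-4014407790) = 6 - 1338135930 = -1338135924)
(sqrt(52321 - 166869) + (A + J(-8))*56)/(123687 + m) = (sqrt(52321 - 166869) + (335 + 17)*56)/(123687 - 1338135924) = (sqrt(-114548) + 352*56)/(-1338012237) = (2*I*sqrt(28637) + 19712)*(-1/1338012237) = (19712 + 2*I*sqrt(28637))*(-1/1338012237) = -19712/1338012237 - 2*I*sqrt(28637)/1338012237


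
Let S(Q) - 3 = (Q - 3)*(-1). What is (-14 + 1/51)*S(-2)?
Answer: -5704/51 ≈ -111.84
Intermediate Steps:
S(Q) = 6 - Q (S(Q) = 3 + (Q - 3)*(-1) = 3 + (-3 + Q)*(-1) = 3 + (3 - Q) = 6 - Q)
(-14 + 1/51)*S(-2) = (-14 + 1/51)*(6 - 1*(-2)) = (-14 + 1/51)*(6 + 2) = -713/51*8 = -5704/51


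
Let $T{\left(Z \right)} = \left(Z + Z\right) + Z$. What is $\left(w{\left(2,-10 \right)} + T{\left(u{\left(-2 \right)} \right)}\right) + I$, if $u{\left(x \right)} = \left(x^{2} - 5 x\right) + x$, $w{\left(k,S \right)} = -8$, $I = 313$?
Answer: $341$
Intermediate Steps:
$u{\left(x \right)} = x^{2} - 4 x$
$T{\left(Z \right)} = 3 Z$ ($T{\left(Z \right)} = 2 Z + Z = 3 Z$)
$\left(w{\left(2,-10 \right)} + T{\left(u{\left(-2 \right)} \right)}\right) + I = \left(-8 + 3 \left(- 2 \left(-4 - 2\right)\right)\right) + 313 = \left(-8 + 3 \left(\left(-2\right) \left(-6\right)\right)\right) + 313 = \left(-8 + 3 \cdot 12\right) + 313 = \left(-8 + 36\right) + 313 = 28 + 313 = 341$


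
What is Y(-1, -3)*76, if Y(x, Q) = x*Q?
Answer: 228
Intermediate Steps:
Y(x, Q) = Q*x
Y(-1, -3)*76 = -3*(-1)*76 = 3*76 = 228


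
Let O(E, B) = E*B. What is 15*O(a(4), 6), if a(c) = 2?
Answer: 180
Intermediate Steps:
O(E, B) = B*E
15*O(a(4), 6) = 15*(6*2) = 15*12 = 180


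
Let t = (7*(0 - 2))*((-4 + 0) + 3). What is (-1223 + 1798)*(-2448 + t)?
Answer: -1399550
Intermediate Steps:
t = 14 (t = (7*(-2))*(-4 + 3) = -14*(-1) = 14)
(-1223 + 1798)*(-2448 + t) = (-1223 + 1798)*(-2448 + 14) = 575*(-2434) = -1399550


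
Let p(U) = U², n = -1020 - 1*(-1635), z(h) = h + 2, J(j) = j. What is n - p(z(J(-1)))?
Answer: 614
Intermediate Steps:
z(h) = 2 + h
n = 615 (n = -1020 + 1635 = 615)
n - p(z(J(-1))) = 615 - (2 - 1)² = 615 - 1*1² = 615 - 1*1 = 615 - 1 = 614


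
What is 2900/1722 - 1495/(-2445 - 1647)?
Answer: 2406865/1174404 ≈ 2.0494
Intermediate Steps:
2900/1722 - 1495/(-2445 - 1647) = 2900*(1/1722) - 1495/(-4092) = 1450/861 - 1495*(-1/4092) = 1450/861 + 1495/4092 = 2406865/1174404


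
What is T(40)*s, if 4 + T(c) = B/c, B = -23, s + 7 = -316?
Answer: 59109/40 ≈ 1477.7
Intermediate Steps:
s = -323 (s = -7 - 316 = -323)
T(c) = -4 - 23/c
T(40)*s = (-4 - 23/40)*(-323) = -183/40*(-323) = 59109/40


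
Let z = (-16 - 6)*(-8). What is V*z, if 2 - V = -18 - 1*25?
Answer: 7920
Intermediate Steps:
V = 45 (V = 2 - (-18 - 1*25) = 2 - (-18 - 25) = 2 - 1*(-43) = 2 + 43 = 45)
z = 176 (z = -22*(-8) = 176)
V*z = 45*176 = 7920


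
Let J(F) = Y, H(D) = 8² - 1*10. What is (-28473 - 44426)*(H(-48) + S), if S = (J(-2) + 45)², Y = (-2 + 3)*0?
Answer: -151557021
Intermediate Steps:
H(D) = 54 (H(D) = 64 - 10 = 54)
Y = 0 (Y = 1*0 = 0)
J(F) = 0
S = 2025 (S = (0 + 45)² = 45² = 2025)
(-28473 - 44426)*(H(-48) + S) = (-28473 - 44426)*(54 + 2025) = -72899*2079 = -151557021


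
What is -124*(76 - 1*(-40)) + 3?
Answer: -14381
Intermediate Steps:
-124*(76 - 1*(-40)) + 3 = -124*(76 + 40) + 3 = -124*116 + 3 = -14384 + 3 = -14381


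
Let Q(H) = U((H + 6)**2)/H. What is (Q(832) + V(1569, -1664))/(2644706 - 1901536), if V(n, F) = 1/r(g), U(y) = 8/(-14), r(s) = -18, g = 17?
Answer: -737/9738499680 ≈ -7.5679e-8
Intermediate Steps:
U(y) = -4/7 (U(y) = 8*(-1/14) = -4/7)
V(n, F) = -1/18 (V(n, F) = 1/(-18) = -1/18)
Q(H) = -4/(7*H)
(Q(832) + V(1569, -1664))/(2644706 - 1901536) = (-4/7/832 - 1/18)/(2644706 - 1901536) = (-4/7*1/832 - 1/18)/743170 = (-1/1456 - 1/18)*(1/743170) = -737/13104*1/743170 = -737/9738499680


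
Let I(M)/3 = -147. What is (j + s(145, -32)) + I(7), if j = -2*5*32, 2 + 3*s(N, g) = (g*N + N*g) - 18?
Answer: -3861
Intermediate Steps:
s(N, g) = -20/3 + 2*N*g/3 (s(N, g) = -⅔ + ((g*N + N*g) - 18)/3 = -⅔ + ((N*g + N*g) - 18)/3 = -⅔ + (2*N*g - 18)/3 = -⅔ + (-18 + 2*N*g)/3 = -⅔ + (-6 + 2*N*g/3) = -20/3 + 2*N*g/3)
j = -320 (j = -10*32 = -320)
I(M) = -441 (I(M) = 3*(-147) = -441)
(j + s(145, -32)) + I(7) = (-320 + (-20/3 + (⅔)*145*(-32))) - 441 = (-320 + (-20/3 - 9280/3)) - 441 = (-320 - 3100) - 441 = -3420 - 441 = -3861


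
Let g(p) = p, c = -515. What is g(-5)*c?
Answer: 2575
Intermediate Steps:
g(-5)*c = -5*(-515) = 2575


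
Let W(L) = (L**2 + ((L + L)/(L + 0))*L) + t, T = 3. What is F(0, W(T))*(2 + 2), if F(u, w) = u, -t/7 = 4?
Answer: 0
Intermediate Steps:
t = -28 (t = -7*4 = -28)
W(L) = -28 + L**2 + 2*L (W(L) = (L**2 + ((L + L)/(L + 0))*L) - 28 = (L**2 + ((2*L)/L)*L) - 28 = (L**2 + 2*L) - 28 = -28 + L**2 + 2*L)
F(0, W(T))*(2 + 2) = 0*(2 + 2) = 0*4 = 0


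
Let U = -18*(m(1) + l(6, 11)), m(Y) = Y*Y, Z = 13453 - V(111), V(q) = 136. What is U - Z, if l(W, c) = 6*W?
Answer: -13983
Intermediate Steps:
Z = 13317 (Z = 13453 - 1*136 = 13453 - 136 = 13317)
m(Y) = Y**2
U = -666 (U = -18*(1**2 + 6*6) = -18*(1 + 36) = -18*37 = -666)
U - Z = -666 - 1*13317 = -666 - 13317 = -13983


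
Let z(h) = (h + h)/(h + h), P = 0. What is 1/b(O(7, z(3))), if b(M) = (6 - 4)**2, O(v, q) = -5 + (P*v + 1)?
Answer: 1/4 ≈ 0.25000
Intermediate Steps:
z(h) = 1 (z(h) = (2*h)/((2*h)) = (2*h)*(1/(2*h)) = 1)
O(v, q) = -4 (O(v, q) = -5 + (0*v + 1) = -5 + (0 + 1) = -5 + 1 = -4)
b(M) = 4 (b(M) = 2**2 = 4)
1/b(O(7, z(3))) = 1/4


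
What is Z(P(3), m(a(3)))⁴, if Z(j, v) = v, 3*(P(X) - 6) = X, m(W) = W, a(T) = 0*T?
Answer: 0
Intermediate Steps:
a(T) = 0
P(X) = 6 + X/3
Z(P(3), m(a(3)))⁴ = 0⁴ = 0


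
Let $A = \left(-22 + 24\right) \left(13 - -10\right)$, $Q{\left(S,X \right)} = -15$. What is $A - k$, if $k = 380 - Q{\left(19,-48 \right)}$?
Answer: $-349$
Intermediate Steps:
$k = 395$ ($k = 380 - -15 = 380 + 15 = 395$)
$A = 46$ ($A = 2 \left(13 + 10\right) = 2 \cdot 23 = 46$)
$A - k = 46 - 395 = -349$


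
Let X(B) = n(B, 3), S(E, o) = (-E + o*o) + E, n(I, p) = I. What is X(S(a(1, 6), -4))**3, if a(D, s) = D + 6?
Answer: 4096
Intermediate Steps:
a(D, s) = 6 + D
S(E, o) = o**2 (S(E, o) = (-E + o**2) + E = (o**2 - E) + E = o**2)
X(B) = B
X(S(a(1, 6), -4))**3 = ((-4)**2)**3 = 16**3 = 4096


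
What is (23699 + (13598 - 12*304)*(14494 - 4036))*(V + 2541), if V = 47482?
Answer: 5206433808377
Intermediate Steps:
(23699 + (13598 - 12*304)*(14494 - 4036))*(V + 2541) = (23699 + (13598 - 12*304)*(14494 - 4036))*(47482 + 2541) = (23699 + (13598 - 3648)*10458)*50023 = (23699 + 9950*10458)*50023 = (23699 + 104057100)*50023 = 104080799*50023 = 5206433808377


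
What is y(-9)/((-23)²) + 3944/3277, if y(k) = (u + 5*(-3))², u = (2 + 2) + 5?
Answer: 76012/59777 ≈ 1.2716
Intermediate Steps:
u = 9 (u = 4 + 5 = 9)
y(k) = 36 (y(k) = (9 + 5*(-3))² = (9 - 15)² = (-6)² = 36)
y(-9)/((-23)²) + 3944/3277 = 36/((-23)²) + 3944/3277 = 36/529 + 3944*(1/3277) = 36*(1/529) + 136/113 = 36/529 + 136/113 = 76012/59777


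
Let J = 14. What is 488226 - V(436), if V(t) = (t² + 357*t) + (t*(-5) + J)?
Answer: 144644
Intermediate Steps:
V(t) = 14 + t² + 352*t (V(t) = (t² + 357*t) + (t*(-5) + 14) = (t² + 357*t) + (-5*t + 14) = (t² + 357*t) + (14 - 5*t) = 14 + t² + 352*t)
488226 - V(436) = 488226 - (14 + 436² + 352*436) = 488226 - (14 + 190096 + 153472) = 488226 - 1*343582 = 488226 - 343582 = 144644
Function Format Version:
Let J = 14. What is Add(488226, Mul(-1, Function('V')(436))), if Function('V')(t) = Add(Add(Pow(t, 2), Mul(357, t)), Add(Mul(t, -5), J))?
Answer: 144644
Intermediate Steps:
Function('V')(t) = Add(14, Pow(t, 2), Mul(352, t)) (Function('V')(t) = Add(Add(Pow(t, 2), Mul(357, t)), Add(Mul(t, -5), 14)) = Add(Add(Pow(t, 2), Mul(357, t)), Add(Mul(-5, t), 14)) = Add(Add(Pow(t, 2), Mul(357, t)), Add(14, Mul(-5, t))) = Add(14, Pow(t, 2), Mul(352, t)))
Add(488226, Mul(-1, Function('V')(436))) = Add(488226, Mul(-1, Add(14, Pow(436, 2), Mul(352, 436)))) = Add(488226, Mul(-1, Add(14, 190096, 153472))) = Add(488226, Mul(-1, 343582)) = Add(488226, -343582) = 144644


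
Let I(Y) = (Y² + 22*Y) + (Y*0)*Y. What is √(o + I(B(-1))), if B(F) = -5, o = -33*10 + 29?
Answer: I*√386 ≈ 19.647*I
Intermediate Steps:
o = -301 (o = -330 + 29 = -301)
I(Y) = Y² + 22*Y (I(Y) = (Y² + 22*Y) + 0*Y = (Y² + 22*Y) + 0 = Y² + 22*Y)
√(o + I(B(-1))) = √(-301 - 5*(22 - 5)) = √(-301 - 5*17) = √(-301 - 85) = √(-386) = I*√386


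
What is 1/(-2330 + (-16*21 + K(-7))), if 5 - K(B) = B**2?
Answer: -1/2710 ≈ -0.00036900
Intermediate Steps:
K(B) = 5 - B**2
1/(-2330 + (-16*21 + K(-7))) = 1/(-2330 + (-16*21 + (5 - 1*(-7)**2))) = 1/(-2330 + (-336 + (5 - 1*49))) = 1/(-2330 + (-336 + (5 - 49))) = 1/(-2330 + (-336 - 44)) = 1/(-2330 - 380) = 1/(-2710) = -1/2710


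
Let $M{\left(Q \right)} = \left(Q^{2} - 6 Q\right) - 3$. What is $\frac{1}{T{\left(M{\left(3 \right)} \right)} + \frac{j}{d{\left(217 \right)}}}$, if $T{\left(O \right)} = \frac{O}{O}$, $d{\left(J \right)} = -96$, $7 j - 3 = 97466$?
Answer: $- \frac{672}{96797} \approx -0.0069424$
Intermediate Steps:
$j = \frac{97469}{7}$ ($j = \frac{3}{7} + \frac{1}{7} \cdot 97466 = \frac{3}{7} + \frac{97466}{7} = \frac{97469}{7} \approx 13924.0$)
$M{\left(Q \right)} = -3 + Q^{2} - 6 Q$
$T{\left(O \right)} = 1$
$\frac{1}{T{\left(M{\left(3 \right)} \right)} + \frac{j}{d{\left(217 \right)}}} = \frac{1}{1 + \frac{97469}{7 \left(-96\right)}} = \frac{1}{1 + \frac{97469}{7} \left(- \frac{1}{96}\right)} = \frac{1}{1 - \frac{97469}{672}} = \frac{1}{- \frac{96797}{672}} = - \frac{672}{96797}$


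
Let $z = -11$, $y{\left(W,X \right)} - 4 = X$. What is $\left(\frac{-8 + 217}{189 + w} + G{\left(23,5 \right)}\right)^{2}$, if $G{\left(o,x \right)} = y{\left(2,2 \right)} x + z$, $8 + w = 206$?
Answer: $\frac{57183844}{149769} \approx 381.81$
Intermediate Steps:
$w = 198$ ($w = -8 + 206 = 198$)
$y{\left(W,X \right)} = 4 + X$
$G{\left(o,x \right)} = -11 + 6 x$ ($G{\left(o,x \right)} = \left(4 + 2\right) x - 11 = 6 x - 11 = -11 + 6 x$)
$\left(\frac{-8 + 217}{189 + w} + G{\left(23,5 \right)}\right)^{2} = \left(\frac{-8 + 217}{189 + 198} + \left(-11 + 6 \cdot 5\right)\right)^{2} = \left(\frac{209}{387} + \left(-11 + 30\right)\right)^{2} = \left(209 \cdot \frac{1}{387} + 19\right)^{2} = \left(\frac{209}{387} + 19\right)^{2} = \left(\frac{7562}{387}\right)^{2} = \frac{57183844}{149769}$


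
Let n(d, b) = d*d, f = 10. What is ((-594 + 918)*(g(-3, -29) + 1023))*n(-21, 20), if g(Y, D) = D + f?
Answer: 143455536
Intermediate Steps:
g(Y, D) = 10 + D (g(Y, D) = D + 10 = 10 + D)
n(d, b) = d**2
((-594 + 918)*(g(-3, -29) + 1023))*n(-21, 20) = ((-594 + 918)*((10 - 29) + 1023))*(-21)**2 = (324*(-19 + 1023))*441 = (324*1004)*441 = 325296*441 = 143455536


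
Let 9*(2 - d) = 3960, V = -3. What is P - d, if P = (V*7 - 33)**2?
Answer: 3354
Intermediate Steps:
d = -438 (d = 2 - 1/9*3960 = 2 - 440 = -438)
P = 2916 (P = (-3*7 - 33)**2 = (-21 - 33)**2 = (-54)**2 = 2916)
P - d = 2916 - 1*(-438) = 2916 + 438 = 3354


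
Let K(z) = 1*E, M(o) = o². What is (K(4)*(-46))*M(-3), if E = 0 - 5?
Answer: 2070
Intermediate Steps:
E = -5
K(z) = -5 (K(z) = 1*(-5) = -5)
(K(4)*(-46))*M(-3) = -5*(-46)*(-3)² = 230*9 = 2070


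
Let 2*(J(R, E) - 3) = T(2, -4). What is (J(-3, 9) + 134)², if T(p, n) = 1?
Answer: 75625/4 ≈ 18906.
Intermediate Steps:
J(R, E) = 7/2 (J(R, E) = 3 + (½)*1 = 3 + ½ = 7/2)
(J(-3, 9) + 134)² = (7/2 + 134)² = (275/2)² = 75625/4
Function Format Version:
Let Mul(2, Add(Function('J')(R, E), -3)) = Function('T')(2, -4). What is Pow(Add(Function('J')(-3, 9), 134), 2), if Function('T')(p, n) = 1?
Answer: Rational(75625, 4) ≈ 18906.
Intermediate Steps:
Function('J')(R, E) = Rational(7, 2) (Function('J')(R, E) = Add(3, Mul(Rational(1, 2), 1)) = Add(3, Rational(1, 2)) = Rational(7, 2))
Pow(Add(Function('J')(-3, 9), 134), 2) = Pow(Add(Rational(7, 2), 134), 2) = Pow(Rational(275, 2), 2) = Rational(75625, 4)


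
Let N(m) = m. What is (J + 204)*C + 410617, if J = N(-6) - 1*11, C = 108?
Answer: 430813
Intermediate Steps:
J = -17 (J = -6 - 1*11 = -6 - 11 = -17)
(J + 204)*C + 410617 = (-17 + 204)*108 + 410617 = 187*108 + 410617 = 20196 + 410617 = 430813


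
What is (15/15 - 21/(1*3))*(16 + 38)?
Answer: -324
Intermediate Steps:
(15/15 - 21/(1*3))*(16 + 38) = (15*(1/15) - 21/3)*54 = (1 - 21*⅓)*54 = (1 - 7)*54 = -6*54 = -324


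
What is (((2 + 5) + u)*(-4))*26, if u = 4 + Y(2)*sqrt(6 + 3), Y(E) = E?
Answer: -1768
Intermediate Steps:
u = 10 (u = 4 + 2*sqrt(6 + 3) = 4 + 2*sqrt(9) = 4 + 2*3 = 4 + 6 = 10)
(((2 + 5) + u)*(-4))*26 = (((2 + 5) + 10)*(-4))*26 = ((7 + 10)*(-4))*26 = (17*(-4))*26 = -68*26 = -1768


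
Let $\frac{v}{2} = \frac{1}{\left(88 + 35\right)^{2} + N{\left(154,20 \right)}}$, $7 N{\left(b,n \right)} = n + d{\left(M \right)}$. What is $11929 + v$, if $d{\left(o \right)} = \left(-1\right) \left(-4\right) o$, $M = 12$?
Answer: $\frac{1264128073}{105971} \approx 11929.0$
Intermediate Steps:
$d{\left(o \right)} = 4 o$
$N{\left(b,n \right)} = \frac{48}{7} + \frac{n}{7}$ ($N{\left(b,n \right)} = \frac{n + 4 \cdot 12}{7} = \frac{n + 48}{7} = \frac{48 + n}{7} = \frac{48}{7} + \frac{n}{7}$)
$v = \frac{14}{105971}$ ($v = \frac{2}{\left(88 + 35\right)^{2} + \left(\frac{48}{7} + \frac{1}{7} \cdot 20\right)} = \frac{2}{123^{2} + \left(\frac{48}{7} + \frac{20}{7}\right)} = \frac{2}{15129 + \frac{68}{7}} = \frac{2}{\frac{105971}{7}} = 2 \cdot \frac{7}{105971} = \frac{14}{105971} \approx 0.00013211$)
$11929 + v = 11929 + \frac{14}{105971} = \frac{1264128073}{105971}$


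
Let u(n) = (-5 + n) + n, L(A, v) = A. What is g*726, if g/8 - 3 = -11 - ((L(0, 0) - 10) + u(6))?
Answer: -29040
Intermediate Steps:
u(n) = -5 + 2*n
g = -40 (g = 24 + 8*(-11 - ((0 - 10) + (-5 + 2*6))) = 24 + 8*(-11 - (-10 + (-5 + 12))) = 24 + 8*(-11 - (-10 + 7)) = 24 + 8*(-11 - 1*(-3)) = 24 + 8*(-11 + 3) = 24 + 8*(-8) = 24 - 64 = -40)
g*726 = -40*726 = -29040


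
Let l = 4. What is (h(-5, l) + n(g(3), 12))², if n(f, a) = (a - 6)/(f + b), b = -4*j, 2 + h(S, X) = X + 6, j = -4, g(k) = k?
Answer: 24964/361 ≈ 69.152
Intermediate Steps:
h(S, X) = 4 + X (h(S, X) = -2 + (X + 6) = -2 + (6 + X) = 4 + X)
b = 16 (b = -4*(-4) = 16)
n(f, a) = (-6 + a)/(16 + f) (n(f, a) = (a - 6)/(f + 16) = (-6 + a)/(16 + f))
(h(-5, l) + n(g(3), 12))² = ((4 + 4) + (-6 + 12)/(16 + 3))² = (8 + 6/19)² = (158/19)² = 24964/361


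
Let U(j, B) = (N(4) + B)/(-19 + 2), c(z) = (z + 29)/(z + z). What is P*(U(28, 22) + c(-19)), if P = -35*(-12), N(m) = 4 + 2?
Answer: -259140/323 ≈ -802.29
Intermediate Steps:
N(m) = 6
c(z) = (29 + z)/(2*z) (c(z) = (29 + z)/((2*z)) = (29 + z)*(1/(2*z)) = (29 + z)/(2*z))
P = 420
U(j, B) = -6/17 - B/17 (U(j, B) = (6 + B)/(-19 + 2) = (6 + B)/(-17) = (6 + B)*(-1/17) = -6/17 - B/17)
P*(U(28, 22) + c(-19)) = 420*((-6/17 - 1/17*22) + (½)*(29 - 19)/(-19)) = 420*((-6/17 - 22/17) + (½)*(-1/19)*10) = 420*(-28/17 - 5/19) = 420*(-617/323) = -259140/323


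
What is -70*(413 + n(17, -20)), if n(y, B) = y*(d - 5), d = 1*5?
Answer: -28910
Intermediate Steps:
d = 5
n(y, B) = 0 (n(y, B) = y*(5 - 5) = y*0 = 0)
-70*(413 + n(17, -20)) = -70*(413 + 0) = -70*413 = -28910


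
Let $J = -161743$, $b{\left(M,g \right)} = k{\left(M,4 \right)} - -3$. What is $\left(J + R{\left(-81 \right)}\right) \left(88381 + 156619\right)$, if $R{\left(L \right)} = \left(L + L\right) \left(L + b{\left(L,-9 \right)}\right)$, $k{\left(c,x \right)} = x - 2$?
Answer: $-36610595000$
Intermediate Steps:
$k{\left(c,x \right)} = -2 + x$ ($k{\left(c,x \right)} = x - 2 = -2 + x$)
$b{\left(M,g \right)} = 5$ ($b{\left(M,g \right)} = \left(-2 + 4\right) - -3 = 2 + \left(-1 + 4\right) = 2 + 3 = 5$)
$R{\left(L \right)} = 2 L \left(5 + L\right)$ ($R{\left(L \right)} = \left(L + L\right) \left(L + 5\right) = 2 L \left(5 + L\right)$)
$\left(J + R{\left(-81 \right)}\right) \left(88381 + 156619\right) = \left(-161743 + 2 \left(-81\right) \left(5 - 81\right)\right) \left(88381 + 156619\right) = \left(-161743 + 2 \left(-81\right) \left(-76\right)\right) 245000 = \left(-161743 + 12312\right) 245000 = \left(-149431\right) 245000 = -36610595000$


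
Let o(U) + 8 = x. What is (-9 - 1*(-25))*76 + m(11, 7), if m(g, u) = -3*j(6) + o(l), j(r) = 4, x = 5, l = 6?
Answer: 1201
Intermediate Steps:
o(U) = -3 (o(U) = -8 + 5 = -3)
m(g, u) = -15 (m(g, u) = -3*4 - 3 = -12 - 3 = -15)
(-9 - 1*(-25))*76 + m(11, 7) = (-9 - 1*(-25))*76 - 15 = (-9 + 25)*76 - 15 = 16*76 - 15 = 1216 - 15 = 1201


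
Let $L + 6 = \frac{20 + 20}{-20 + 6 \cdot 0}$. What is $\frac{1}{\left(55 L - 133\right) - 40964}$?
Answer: $- \frac{1}{41537} \approx -2.4075 \cdot 10^{-5}$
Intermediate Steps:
$L = -8$ ($L = -6 + \frac{20 + 20}{-20 + 6 \cdot 0} = -6 + \frac{40}{-20 + 0} = -6 + \frac{40}{-20} = -6 + 40 \left(- \frac{1}{20}\right) = -6 - 2 = -8$)
$\frac{1}{\left(55 L - 133\right) - 40964} = \frac{1}{\left(55 \left(-8\right) - 133\right) - 40964} = \frac{1}{\left(-440 - 133\right) - 40964} = \frac{1}{-573 - 40964} = \frac{1}{-41537} = - \frac{1}{41537}$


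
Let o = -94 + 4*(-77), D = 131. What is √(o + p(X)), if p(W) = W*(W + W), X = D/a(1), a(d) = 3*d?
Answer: 4*√1919/3 ≈ 58.409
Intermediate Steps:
o = -402 (o = -94 - 308 = -402)
X = 131/3 (X = 131/((3*1)) = 131/3 ≈ 43.667)
p(W) = 2*W² (p(W) = W*(2*W) = 2*W²)
√(o + p(X)) = √(-402 + 2*(131/3)²) = √(-402 + 2*(17161/9)) = √(-402 + 34322/9) = √(30704/9) = 4*√1919/3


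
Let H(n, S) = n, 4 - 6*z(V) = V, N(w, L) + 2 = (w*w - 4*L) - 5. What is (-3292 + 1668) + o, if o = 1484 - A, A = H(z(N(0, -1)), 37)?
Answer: -847/6 ≈ -141.17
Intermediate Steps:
N(w, L) = -7 + w² - 4*L (N(w, L) = -2 + ((w*w - 4*L) - 5) = -2 + ((w² - 4*L) - 5) = -2 + (-5 + w² - 4*L) = -7 + w² - 4*L)
z(V) = ⅔ - V/6
A = 7/6 (A = ⅔ - (-7 + 0² - 4*(-1))/6 = ⅔ - (-7 + 0 + 4)/6 = ⅔ - ⅙*(-3) = ⅔ + ½ = 7/6 ≈ 1.1667)
o = 8897/6 (o = 1484 - 1*7/6 = 1484 - 7/6 = 8897/6 ≈ 1482.8)
(-3292 + 1668) + o = (-3292 + 1668) + 8897/6 = -1624 + 8897/6 = -847/6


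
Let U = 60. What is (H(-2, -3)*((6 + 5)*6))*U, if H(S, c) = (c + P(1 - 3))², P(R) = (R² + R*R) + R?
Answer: 35640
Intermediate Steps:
P(R) = R + 2*R² (P(R) = (R² + R²) + R = 2*R² + R = R + 2*R²)
H(S, c) = (6 + c)² (H(S, c) = (c + (1 - 3)*(1 + 2*(1 - 3)))² = (c - 2*(1 + 2*(-2)))² = (c - 2*(1 - 4))² = (c - 2*(-3))² = (c + 6)² = (6 + c)²)
(H(-2, -3)*((6 + 5)*6))*U = ((6 - 3)²*((6 + 5)*6))*60 = (3²*(11*6))*60 = (9*66)*60 = 594*60 = 35640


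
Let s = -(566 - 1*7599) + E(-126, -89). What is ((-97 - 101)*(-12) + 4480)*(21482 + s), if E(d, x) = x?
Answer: 194888656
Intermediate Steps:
s = 6944 (s = -(566 - 1*7599) - 89 = -(566 - 7599) - 89 = -1*(-7033) - 89 = 7033 - 89 = 6944)
((-97 - 101)*(-12) + 4480)*(21482 + s) = ((-97 - 101)*(-12) + 4480)*(21482 + 6944) = (-198*(-12) + 4480)*28426 = (2376 + 4480)*28426 = 6856*28426 = 194888656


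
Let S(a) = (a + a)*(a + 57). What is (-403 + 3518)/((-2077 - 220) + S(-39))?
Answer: -3115/3701 ≈ -0.84166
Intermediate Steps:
S(a) = 2*a*(57 + a) (S(a) = (2*a)*(57 + a) = 2*a*(57 + a))
(-403 + 3518)/((-2077 - 220) + S(-39)) = (-403 + 3518)/((-2077 - 220) + 2*(-39)*(57 - 39)) = 3115/(-2297 + 2*(-39)*18) = 3115/(-2297 - 1404) = 3115/(-3701) = 3115*(-1/3701) = -3115/3701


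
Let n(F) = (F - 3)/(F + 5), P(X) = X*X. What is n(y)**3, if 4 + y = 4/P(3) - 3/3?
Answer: -4913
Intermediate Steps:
P(X) = X**2
y = -41/9 (y = -4 + (4/(3**2) - 3/3) = -4 + (4/9 - 3*1/3) = -4 + (4*(1/9) - 1) = -4 + (4/9 - 1) = -4 - 5/9 = -41/9 ≈ -4.5556)
n(F) = (-3 + F)/(5 + F)
n(y)**3 = ((-3 - 41/9)/(5 - 41/9))**3 = (-68/9/(4/9))**3 = ((9/4)*(-68/9))**3 = (-17)**3 = -4913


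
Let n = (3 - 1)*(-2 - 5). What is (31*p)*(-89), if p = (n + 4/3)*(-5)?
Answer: -524210/3 ≈ -1.7474e+5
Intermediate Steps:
n = -14 (n = 2*(-7) = -14)
p = 190/3 (p = (-14 + 4/3)*(-5) = -38/3*(-5) = 190/3 ≈ 63.333)
(31*p)*(-89) = (31*(190/3))*(-89) = (5890/3)*(-89) = -524210/3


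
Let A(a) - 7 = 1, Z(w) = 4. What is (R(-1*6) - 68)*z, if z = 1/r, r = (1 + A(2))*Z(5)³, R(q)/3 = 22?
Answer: -1/288 ≈ -0.0034722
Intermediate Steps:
R(q) = 66 (R(q) = 3*22 = 66)
A(a) = 8 (A(a) = 7 + 1 = 8)
r = 576 (r = (1 + 8)*4³ = 9*64 = 576)
z = 1/576 ≈ 0.0017361
(R(-1*6) - 68)*z = (66 - 68)*(1/576) = -2*1/576 = -1/288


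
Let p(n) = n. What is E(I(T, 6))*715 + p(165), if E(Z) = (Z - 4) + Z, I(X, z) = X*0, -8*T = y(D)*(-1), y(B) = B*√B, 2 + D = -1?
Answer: -2695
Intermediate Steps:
D = -3 (D = -2 - 1 = -3)
y(B) = B^(3/2)
T = -3*I*√3/8 (T = -(-3)^(3/2)*(-1)/8 = -(-3*I*√3)*(-1)/8 = -3*I*√3/8 ≈ -0.64952*I)
I(X, z) = 0
E(Z) = -4 + 2*Z (E(Z) = (-4 + Z) + Z = -4 + 2*Z)
E(I(T, 6))*715 + p(165) = (-4 + 2*0)*715 + 165 = (-4 + 0)*715 + 165 = -4*715 + 165 = -2860 + 165 = -2695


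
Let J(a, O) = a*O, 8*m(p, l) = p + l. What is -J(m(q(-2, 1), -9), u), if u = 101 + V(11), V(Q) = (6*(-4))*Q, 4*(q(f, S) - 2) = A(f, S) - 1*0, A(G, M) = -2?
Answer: -2445/16 ≈ -152.81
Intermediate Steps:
q(f, S) = 3/2 (q(f, S) = 2 + (-2 - 1*0)/4 = 2 + (-2 + 0)/4 = 2 + (1/4)*(-2) = 2 - 1/2 = 3/2)
V(Q) = -24*Q
u = -163 (u = 101 - 24*11 = 101 - 264 = -163)
m(p, l) = l/8 + p/8 (m(p, l) = (p + l)/8 = (l + p)/8 = l/8 + p/8)
J(a, O) = O*a
-J(m(q(-2, 1), -9), u) = -(-163)*((1/8)*(-9) + (1/8)*(3/2)) = -(-163)*(-9/8 + 3/16) = -(-163)*(-15)/16 = -1*2445/16 = -2445/16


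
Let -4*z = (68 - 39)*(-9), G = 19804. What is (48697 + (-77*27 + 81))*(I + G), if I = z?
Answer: 3711496423/4 ≈ 9.2787e+8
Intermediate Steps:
z = 261/4 (z = -(68 - 39)*(-9)/4 = -29*(-9)/4 = -1/4*(-261) = 261/4 ≈ 65.250)
I = 261/4 ≈ 65.250
(48697 + (-77*27 + 81))*(I + G) = (48697 + (-77*27 + 81))*(261/4 + 19804) = (48697 + (-2079 + 81))*(79477/4) = (48697 - 1998)*(79477/4) = 46699*(79477/4) = 3711496423/4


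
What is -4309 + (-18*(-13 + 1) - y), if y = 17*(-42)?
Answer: -3379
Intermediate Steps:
y = -714
-4309 + (-18*(-13 + 1) - y) = -4309 + (-18*(-13 + 1) - 1*(-714)) = -4309 + (-18*(-12) + 714) = -4309 + (216 + 714) = -4309 + 930 = -3379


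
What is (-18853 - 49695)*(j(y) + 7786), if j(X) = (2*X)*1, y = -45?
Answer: -527545408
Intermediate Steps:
j(X) = 2*X
(-18853 - 49695)*(j(y) + 7786) = (-18853 - 49695)*(2*(-45) + 7786) = -68548*(-90 + 7786) = -68548*7696 = -527545408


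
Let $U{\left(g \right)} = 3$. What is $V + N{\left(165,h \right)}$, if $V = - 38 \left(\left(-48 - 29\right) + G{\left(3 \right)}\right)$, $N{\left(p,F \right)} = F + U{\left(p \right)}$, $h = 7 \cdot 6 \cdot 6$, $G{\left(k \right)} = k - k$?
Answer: $3181$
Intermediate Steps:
$G{\left(k \right)} = 0$
$h = 252$ ($h = 42 \cdot 6 = 252$)
$N{\left(p,F \right)} = 3 + F$ ($N{\left(p,F \right)} = F + 3 = 3 + F$)
$V = 2926$ ($V = - 38 \left(\left(-48 - 29\right) + 0\right) = - 38 \left(-77 + 0\right) = \left(-38\right) \left(-77\right) = 2926$)
$V + N{\left(165,h \right)} = 2926 + \left(3 + 252\right) = 2926 + 255 = 3181$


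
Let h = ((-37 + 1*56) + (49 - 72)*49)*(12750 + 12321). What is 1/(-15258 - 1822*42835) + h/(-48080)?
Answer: 254043488546429/439704701800 ≈ 577.76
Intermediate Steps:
h = -27778668 (h = ((-37 + 56) - 23*49)*25071 = (19 - 1127)*25071 = -1108*25071 = -27778668)
1/(-15258 - 1822*42835) + h/(-48080) = 1/(-15258 - 1822*42835) - 27778668/(-48080) = (1/42835)/(-17080) - 27778668*(-1/48080) = -1/17080*1/42835 + 6944667/12020 = -1/731621800 + 6944667/12020 = 254043488546429/439704701800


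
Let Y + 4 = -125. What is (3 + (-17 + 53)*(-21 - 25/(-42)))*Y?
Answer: 660609/7 ≈ 94373.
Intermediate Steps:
Y = -129 (Y = -4 - 125 = -129)
(3 + (-17 + 53)*(-21 - 25/(-42)))*Y = (3 + (-17 + 53)*(-21 - 25/(-42)))*(-129) = (3 + 36*(-21 - 25*(-1/42)))*(-129) = (3 + 36*(-21 + 25/42))*(-129) = (3 + 36*(-857/42))*(-129) = (3 - 5142/7)*(-129) = -5121/7*(-129) = 660609/7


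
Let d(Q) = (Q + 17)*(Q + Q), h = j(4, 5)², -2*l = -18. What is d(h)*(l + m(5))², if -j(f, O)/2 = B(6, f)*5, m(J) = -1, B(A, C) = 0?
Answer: 0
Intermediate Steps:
l = 9 (l = -½*(-18) = 9)
j(f, O) = 0 (j(f, O) = -0*5 = -2*0 = 0)
h = 0 (h = 0² = 0)
d(Q) = 2*Q*(17 + Q) (d(Q) = (17 + Q)*(2*Q) = 2*Q*(17 + Q))
d(h)*(l + m(5))² = (2*0*(17 + 0))*(9 - 1)² = (2*0*17)*8² = 0*64 = 0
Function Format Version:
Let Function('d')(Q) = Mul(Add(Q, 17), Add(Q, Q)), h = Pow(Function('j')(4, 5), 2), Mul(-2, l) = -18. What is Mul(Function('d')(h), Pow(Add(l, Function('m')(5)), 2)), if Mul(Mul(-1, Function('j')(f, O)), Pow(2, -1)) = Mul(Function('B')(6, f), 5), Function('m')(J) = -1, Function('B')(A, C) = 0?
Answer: 0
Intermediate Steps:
l = 9 (l = Mul(Rational(-1, 2), -18) = 9)
Function('j')(f, O) = 0 (Function('j')(f, O) = Mul(-2, Mul(0, 5)) = Mul(-2, 0) = 0)
h = 0 (h = Pow(0, 2) = 0)
Function('d')(Q) = Mul(2, Q, Add(17, Q)) (Function('d')(Q) = Mul(Add(17, Q), Mul(2, Q)) = Mul(2, Q, Add(17, Q)))
Mul(Function('d')(h), Pow(Add(l, Function('m')(5)), 2)) = Mul(Mul(2, 0, Add(17, 0)), Pow(Add(9, -1), 2)) = Mul(Mul(2, 0, 17), Pow(8, 2)) = Mul(0, 64) = 0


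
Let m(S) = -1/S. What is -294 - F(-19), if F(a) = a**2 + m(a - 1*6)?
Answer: -16376/25 ≈ -655.04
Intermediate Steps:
F(a) = a**2 - 1/(-6 + a) (F(a) = a**2 - 1/(a - 1*6) = a**2 - 1/(a - 6) = a**2 - 1/(-6 + a))
-294 - F(-19) = -294 - (-1 + (-19)**2*(-6 - 19))/(-6 - 19) = -294 - (-1 + 361*(-25))/(-25) = -294 - (-1)*(-1 - 9025)/25 = -294 - (-1)*(-9026)/25 = -294 - 1*9026/25 = -294 - 9026/25 = -16376/25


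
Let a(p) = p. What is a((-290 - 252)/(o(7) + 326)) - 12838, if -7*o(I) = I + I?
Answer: -2080027/162 ≈ -12840.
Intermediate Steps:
o(I) = -2*I/7 (o(I) = -(I + I)/7 = -2*I/7)
a((-290 - 252)/(o(7) + 326)) - 12838 = (-290 - 252)/(-2/7*7 + 326) - 12838 = -542/(-2 + 326) - 12838 = -542/324 - 12838 = -542*1/324 - 12838 = -271/162 - 12838 = -2080027/162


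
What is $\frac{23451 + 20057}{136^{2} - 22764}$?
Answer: $- \frac{10877}{1067} \approx -10.194$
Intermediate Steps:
$\frac{23451 + 20057}{136^{2} - 22764} = \frac{43508}{18496 - 22764} = \frac{43508}{-4268} = 43508 \left(- \frac{1}{4268}\right) = - \frac{10877}{1067}$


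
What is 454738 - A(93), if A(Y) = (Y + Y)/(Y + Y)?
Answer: 454737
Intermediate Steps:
A(Y) = 1 (A(Y) = (2*Y)/((2*Y)) = (2*Y)*(1/(2*Y)) = 1)
454738 - A(93) = 454738 - 1*1 = 454738 - 1 = 454737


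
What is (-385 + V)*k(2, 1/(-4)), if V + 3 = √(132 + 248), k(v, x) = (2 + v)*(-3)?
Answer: 4656 - 24*√95 ≈ 4422.1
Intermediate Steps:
k(v, x) = -6 - 3*v
V = -3 + 2*√95 (V = -3 + √(132 + 248) = -3 + √380 = -3 + 2*√95 ≈ 16.494)
(-385 + V)*k(2, 1/(-4)) = (-385 + (-3 + 2*√95))*(-6 - 3*2) = (-388 + 2*√95)*(-6 - 6) = (-388 + 2*√95)*(-12) = 4656 - 24*√95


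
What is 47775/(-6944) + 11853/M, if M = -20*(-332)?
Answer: -2097489/411680 ≈ -5.0949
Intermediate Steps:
M = 6640
47775/(-6944) + 11853/M = 47775/(-6944) + 11853/6640 = 47775*(-1/6944) + 11853*(1/6640) = -6825/992 + 11853/6640 = -2097489/411680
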